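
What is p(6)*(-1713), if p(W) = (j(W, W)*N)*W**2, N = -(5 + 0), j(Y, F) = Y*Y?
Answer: 11100240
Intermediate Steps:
j(Y, F) = Y**2
N = -5 (N = -1*5 = -5)
p(W) = -5*W**4 (p(W) = (W**2*(-5))*W**2 = (-5*W**2)*W**2 = -5*W**4)
p(6)*(-1713) = -5*6**4*(-1713) = -5*1296*(-1713) = -6480*(-1713) = 11100240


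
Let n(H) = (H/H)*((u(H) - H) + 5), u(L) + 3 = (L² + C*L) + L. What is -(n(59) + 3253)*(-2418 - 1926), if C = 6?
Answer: 30798960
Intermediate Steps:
u(L) = -3 + L² + 7*L (u(L) = -3 + ((L² + 6*L) + L) = -3 + (L² + 7*L) = -3 + L² + 7*L)
n(H) = 2 + H² + 6*H (n(H) = (H/H)*(((-3 + H² + 7*H) - H) + 5) = 1*((-3 + H² + 6*H) + 5) = 1*(2 + H² + 6*H) = 2 + H² + 6*H)
-(n(59) + 3253)*(-2418 - 1926) = -((2 + 59² + 6*59) + 3253)*(-2418 - 1926) = -((2 + 3481 + 354) + 3253)*(-4344) = -(3837 + 3253)*(-4344) = -7090*(-4344) = -1*(-30798960) = 30798960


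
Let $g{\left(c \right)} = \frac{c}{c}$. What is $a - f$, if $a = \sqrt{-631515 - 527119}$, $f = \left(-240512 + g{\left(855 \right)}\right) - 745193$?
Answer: $985704 + i \sqrt{1158634} \approx 9.857 \cdot 10^{5} + 1076.4 i$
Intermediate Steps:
$g{\left(c \right)} = 1$
$f = -985704$ ($f = \left(-240512 + 1\right) - 745193 = -240511 - 745193 = -985704$)
$a = i \sqrt{1158634}$ ($a = \sqrt{-1158634} = i \sqrt{1158634} \approx 1076.4 i$)
$a - f = i \sqrt{1158634} - -985704 = i \sqrt{1158634} + 985704 = 985704 + i \sqrt{1158634}$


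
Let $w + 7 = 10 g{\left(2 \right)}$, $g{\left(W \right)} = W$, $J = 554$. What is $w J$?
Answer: $7202$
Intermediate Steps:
$w = 13$ ($w = -7 + 10 \cdot 2 = -7 + 20 = 13$)
$w J = 13 \cdot 554 = 7202$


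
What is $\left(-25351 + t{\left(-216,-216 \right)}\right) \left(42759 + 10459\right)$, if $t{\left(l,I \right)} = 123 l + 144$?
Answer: $-2755361950$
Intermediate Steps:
$t{\left(l,I \right)} = 144 + 123 l$
$\left(-25351 + t{\left(-216,-216 \right)}\right) \left(42759 + 10459\right) = \left(-25351 + \left(144 + 123 \left(-216\right)\right)\right) \left(42759 + 10459\right) = \left(-25351 + \left(144 - 26568\right)\right) 53218 = \left(-25351 - 26424\right) 53218 = \left(-51775\right) 53218 = -2755361950$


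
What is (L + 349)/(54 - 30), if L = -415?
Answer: -11/4 ≈ -2.7500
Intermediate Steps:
(L + 349)/(54 - 30) = (-415 + 349)/(54 - 30) = -66/24 = -66*1/24 = -11/4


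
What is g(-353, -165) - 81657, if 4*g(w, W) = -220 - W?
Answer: -326683/4 ≈ -81671.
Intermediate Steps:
g(w, W) = -55 - W/4 (g(w, W) = (-220 - W)/4 = -55 - W/4)
g(-353, -165) - 81657 = (-55 - ¼*(-165)) - 81657 = (-55 + 165/4) - 81657 = -55/4 - 81657 = -326683/4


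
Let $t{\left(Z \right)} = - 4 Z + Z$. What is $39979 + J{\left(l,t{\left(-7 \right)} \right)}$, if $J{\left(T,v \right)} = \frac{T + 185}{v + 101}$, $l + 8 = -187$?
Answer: $\frac{2438714}{61} \approx 39979.0$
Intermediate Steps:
$l = -195$ ($l = -8 - 187 = -195$)
$t{\left(Z \right)} = - 3 Z$
$J{\left(T,v \right)} = \frac{185 + T}{101 + v}$
$39979 + J{\left(l,t{\left(-7 \right)} \right)} = 39979 + \frac{185 - 195}{101 - -21} = 39979 + \frac{1}{101 + 21} \left(-10\right) = 39979 + \frac{1}{122} \left(-10\right) = 39979 - \frac{5}{61} = \frac{2438714}{61}$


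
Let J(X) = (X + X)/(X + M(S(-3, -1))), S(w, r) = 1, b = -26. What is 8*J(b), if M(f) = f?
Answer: 416/25 ≈ 16.640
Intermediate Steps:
J(X) = 2*X/(1 + X) (J(X) = (X + X)/(X + 1) = (2*X)/(1 + X) = 2*X/(1 + X))
8*J(b) = 8*(2*(-26)/(1 - 26)) = 8*(2*(-26)/(-25)) = 8*(2*(-26)*(-1/25)) = 8*(52/25) = 416/25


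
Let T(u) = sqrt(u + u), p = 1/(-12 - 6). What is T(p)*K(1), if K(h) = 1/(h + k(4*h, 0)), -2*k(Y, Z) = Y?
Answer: -I/3 ≈ -0.33333*I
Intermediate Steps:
k(Y, Z) = -Y/2
K(h) = -1/h (K(h) = 1/(h - 2*h) = 1/(-h) = -1/h)
p = -1/18 (p = 1/(-18) = -1/18 ≈ -0.055556)
T(u) = sqrt(2)*sqrt(u) (T(u) = sqrt(2*u) = sqrt(2)*sqrt(u))
T(p)*K(1) = (sqrt(2)*sqrt(-1/18))*(-1/1) = (sqrt(2)*(I*sqrt(2)/6))*(-1*1) = (I/3)*(-1) = -I/3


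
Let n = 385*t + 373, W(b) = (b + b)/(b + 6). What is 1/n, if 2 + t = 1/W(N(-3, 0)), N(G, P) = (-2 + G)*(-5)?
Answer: -10/1583 ≈ -0.0063171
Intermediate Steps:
N(G, P) = 10 - 5*G
W(b) = 2*b/(6 + b) (W(b) = (2*b)/(6 + b) = 2*b/(6 + b))
t = -69/50 (t = -2 + 1/(2*(10 - 5*(-3))/(6 + (10 - 5*(-3)))) = -2 + 1/(2*(10 + 15)/(6 + (10 + 15))) = -2 + 1/(2*25/(6 + 25)) = -2 + 1/(2*25/31) = -2 + 1/(2*25*(1/31)) = -2 + 1/(50/31) = -2 + 31/50 = -69/50 ≈ -1.3800)
n = -1583/10 (n = 385*(-69/50) + 373 = -5313/10 + 373 = -1583/10 ≈ -158.30)
1/n = 1/(-1583/10) = -10/1583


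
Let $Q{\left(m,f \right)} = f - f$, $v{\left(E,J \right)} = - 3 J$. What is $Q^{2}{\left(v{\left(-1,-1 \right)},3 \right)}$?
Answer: $0$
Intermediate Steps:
$Q{\left(m,f \right)} = 0$
$Q^{2}{\left(v{\left(-1,-1 \right)},3 \right)} = 0^{2} = 0$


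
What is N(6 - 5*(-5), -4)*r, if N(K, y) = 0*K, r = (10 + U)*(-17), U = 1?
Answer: 0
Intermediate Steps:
r = -187 (r = (10 + 1)*(-17) = 11*(-17) = -187)
N(K, y) = 0
N(6 - 5*(-5), -4)*r = 0*(-187) = 0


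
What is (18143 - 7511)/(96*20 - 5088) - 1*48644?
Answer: -6421451/132 ≈ -48647.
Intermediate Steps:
(18143 - 7511)/(96*20 - 5088) - 1*48644 = 10632/(1920 - 5088) - 48644 = 10632/(-3168) - 48644 = 10632*(-1/3168) - 48644 = -443/132 - 48644 = -6421451/132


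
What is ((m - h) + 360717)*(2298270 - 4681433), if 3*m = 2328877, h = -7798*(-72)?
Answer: -4114912225580/3 ≈ -1.3716e+12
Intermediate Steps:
h = 561456
m = 2328877/3 (m = (⅓)*2328877 = 2328877/3 ≈ 7.7629e+5)
((m - h) + 360717)*(2298270 - 4681433) = ((2328877/3 - 1*561456) + 360717)*(2298270 - 4681433) = ((2328877/3 - 561456) + 360717)*(-2383163) = (644509/3 + 360717)*(-2383163) = (1726660/3)*(-2383163) = -4114912225580/3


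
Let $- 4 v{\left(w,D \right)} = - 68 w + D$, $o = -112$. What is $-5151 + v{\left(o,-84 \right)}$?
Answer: $-7034$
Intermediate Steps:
$v{\left(w,D \right)} = 17 w - \frac{D}{4}$ ($v{\left(w,D \right)} = - \frac{- 68 w + D}{4} = - \frac{D - 68 w}{4} = 17 w - \frac{D}{4}$)
$-5151 + v{\left(o,-84 \right)} = -5151 + \left(17 \left(-112\right) - -21\right) = -5151 + \left(-1904 + 21\right) = -5151 - 1883 = -7034$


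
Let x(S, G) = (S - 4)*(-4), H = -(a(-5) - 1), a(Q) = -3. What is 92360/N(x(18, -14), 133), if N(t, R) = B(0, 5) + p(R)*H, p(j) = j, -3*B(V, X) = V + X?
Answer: 277080/1591 ≈ 174.15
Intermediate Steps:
B(V, X) = -V/3 - X/3 (B(V, X) = -(V + X)/3 = -V/3 - X/3)
H = 4 (H = -(-3 - 1) = -1*(-4) = 4)
x(S, G) = 16 - 4*S (x(S, G) = (-4 + S)*(-4) = 16 - 4*S)
N(t, R) = -5/3 + 4*R (N(t, R) = (-1/3*0 - 1/3*5) + R*4 = (0 - 5/3) + 4*R = -5/3 + 4*R)
92360/N(x(18, -14), 133) = 92360/(-5/3 + 4*133) = 92360/(-5/3 + 532) = 92360/(1591/3) = 92360*(3/1591) = 277080/1591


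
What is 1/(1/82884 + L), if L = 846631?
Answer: 82884/70172163805 ≈ 1.1812e-6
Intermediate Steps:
1/(1/82884 + L) = 1/(1/82884 + 846631) = 1/(70172163805/82884) = 82884/70172163805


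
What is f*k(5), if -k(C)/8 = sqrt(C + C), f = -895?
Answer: 7160*sqrt(10) ≈ 22642.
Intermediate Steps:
k(C) = -8*sqrt(2)*sqrt(C) (k(C) = -8*sqrt(C + C) = -8*sqrt(2)*sqrt(C))
f*k(5) = -(-7160)*sqrt(2)*sqrt(5) = -(-7160)*sqrt(10) = 7160*sqrt(10)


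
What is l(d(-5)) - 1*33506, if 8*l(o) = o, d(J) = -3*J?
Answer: -268033/8 ≈ -33504.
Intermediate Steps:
l(o) = o/8
l(d(-5)) - 1*33506 = (-3*(-5))/8 - 1*33506 = (⅛)*15 - 33506 = 15/8 - 33506 = -268033/8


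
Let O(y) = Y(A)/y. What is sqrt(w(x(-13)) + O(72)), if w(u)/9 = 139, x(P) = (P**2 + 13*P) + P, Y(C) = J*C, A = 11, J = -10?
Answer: sqrt(44981)/6 ≈ 35.348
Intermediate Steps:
Y(C) = -10*C
O(y) = -110/y (O(y) = (-10*11)/y = -110/y)
x(P) = P**2 + 14*P
w(u) = 1251 (w(u) = 9*139 = 1251)
sqrt(w(x(-13)) + O(72)) = sqrt(1251 - 110/72) = sqrt(1251 - 110*1/72) = sqrt(1251 - 55/36) = sqrt(44981/36) = sqrt(44981)/6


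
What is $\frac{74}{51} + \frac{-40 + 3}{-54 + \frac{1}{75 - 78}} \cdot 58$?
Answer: $\frac{340400}{8313} \approx 40.948$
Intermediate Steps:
$\frac{74}{51} + \frac{-40 + 3}{-54 + \frac{1}{75 - 78}} \cdot 58 = 74 \cdot \frac{1}{51} + - \frac{37}{-54 + \frac{1}{-3}} \cdot 58 = \frac{74}{51} + - \frac{37}{-54 - \frac{1}{3}} \cdot 58 = \frac{74}{51} + - \frac{37}{- \frac{163}{3}} \cdot 58 = \frac{74}{51} + \left(-37\right) \left(- \frac{3}{163}\right) 58 = \frac{74}{51} + \frac{111}{163} \cdot 58 = \frac{74}{51} + \frac{6438}{163} = \frac{340400}{8313}$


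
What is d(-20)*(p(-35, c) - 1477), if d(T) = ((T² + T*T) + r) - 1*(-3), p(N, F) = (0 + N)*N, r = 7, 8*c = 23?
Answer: -204120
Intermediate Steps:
c = 23/8 (c = (⅛)*23 = 23/8 ≈ 2.8750)
p(N, F) = N² (p(N, F) = N*N = N²)
d(T) = 10 + 2*T² (d(T) = ((T² + T*T) + 7) - 1*(-3) = ((T² + T²) + 7) + 3 = (2*T² + 7) + 3 = (7 + 2*T²) + 3 = 10 + 2*T²)
d(-20)*(p(-35, c) - 1477) = (10 + 2*(-20)²)*((-35)² - 1477) = (10 + 2*400)*(1225 - 1477) = (10 + 800)*(-252) = 810*(-252) = -204120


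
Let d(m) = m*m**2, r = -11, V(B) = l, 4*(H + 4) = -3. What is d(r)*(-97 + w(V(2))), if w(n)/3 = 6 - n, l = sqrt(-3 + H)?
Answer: 105149 + 3993*I*sqrt(31)/2 ≈ 1.0515e+5 + 11116.0*I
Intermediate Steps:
H = -19/4 (H = -4 + (1/4)*(-3) = -4 - 3/4 = -19/4 ≈ -4.7500)
l = I*sqrt(31)/2 (l = sqrt(-3 - 19/4) = sqrt(-31/4) = I*sqrt(31)/2 ≈ 2.7839*I)
V(B) = I*sqrt(31)/2
d(m) = m**3
w(n) = 18 - 3*n (w(n) = 3*(6 - n) = 18 - 3*n)
d(r)*(-97 + w(V(2))) = (-11)**3*(-97 + (18 - 3*I*sqrt(31)/2)) = -1331*(-97 + (18 - 3*I*sqrt(31)/2)) = -1331*(-79 - 3*I*sqrt(31)/2) = 105149 + 3993*I*sqrt(31)/2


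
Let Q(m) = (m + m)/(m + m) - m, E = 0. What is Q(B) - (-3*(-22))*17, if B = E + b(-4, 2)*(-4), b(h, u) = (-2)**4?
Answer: -1057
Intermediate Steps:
b(h, u) = 16
B = -64 (B = 0 + 16*(-4) = 0 - 64 = -64)
Q(m) = 1 - m (Q(m) = (2*m)/((2*m)) - m = (2*m)*(1/(2*m)) - m = 1 - m)
Q(B) - (-3*(-22))*17 = (1 - 1*(-64)) - (-3*(-22))*17 = (1 + 64) - 66*17 = 65 - 1*1122 = 65 - 1122 = -1057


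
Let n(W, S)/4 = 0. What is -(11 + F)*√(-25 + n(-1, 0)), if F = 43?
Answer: -270*I ≈ -270.0*I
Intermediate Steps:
n(W, S) = 0 (n(W, S) = 4*0 = 0)
-(11 + F)*√(-25 + n(-1, 0)) = -(11 + 43)*√(-25 + 0) = -54*√(-25) = -54*5*I = -270*I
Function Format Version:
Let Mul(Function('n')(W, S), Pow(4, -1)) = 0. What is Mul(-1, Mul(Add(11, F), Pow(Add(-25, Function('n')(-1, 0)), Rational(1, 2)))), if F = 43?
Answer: Mul(-270, I) ≈ Mul(-270.00, I)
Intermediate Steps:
Function('n')(W, S) = 0 (Function('n')(W, S) = Mul(4, 0) = 0)
Mul(-1, Mul(Add(11, F), Pow(Add(-25, Function('n')(-1, 0)), Rational(1, 2)))) = Mul(-1, Mul(Add(11, 43), Pow(Add(-25, 0), Rational(1, 2)))) = Mul(-1, Mul(54, Pow(-25, Rational(1, 2)))) = Mul(-1, Mul(54, Mul(5, I))) = Mul(-1, Mul(270, I)) = Mul(-270, I)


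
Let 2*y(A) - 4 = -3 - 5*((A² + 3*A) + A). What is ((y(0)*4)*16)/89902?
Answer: 16/44951 ≈ 0.00035594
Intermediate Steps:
y(A) = ½ - 10*A - 5*A²/2 (y(A) = 2 + (-3 - 5*((A² + 3*A) + A))/2 = 2 + (-3 - 5*(A² + 4*A))/2 = 2 + (-3 + (-20*A - 5*A²))/2 = 2 + (-3 - 20*A - 5*A²)/2 = 2 + (-3/2 - 10*A - 5*A²/2) = ½ - 10*A - 5*A²/2)
((y(0)*4)*16)/89902 = (((½ - 10*0 - 5/2*0²)*4)*16)/89902 = (((½ + 0 - 5/2*0)*4)*16)*(1/89902) = (((½ + 0 + 0)*4)*16)*(1/89902) = (((½)*4)*16)*(1/89902) = (2*16)*(1/89902) = 32*(1/89902) = 16/44951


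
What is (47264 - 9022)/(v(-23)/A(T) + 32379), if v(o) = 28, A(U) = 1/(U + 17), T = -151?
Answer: 38242/28627 ≈ 1.3359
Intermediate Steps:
A(U) = 1/(17 + U)
(47264 - 9022)/(v(-23)/A(T) + 32379) = (47264 - 9022)/(28/(1/(17 - 151)) + 32379) = 38242/(28/(1/(-134)) + 32379) = 38242/(28/(-1/134) + 32379) = 38242/(28*(-134) + 32379) = 38242/(-3752 + 32379) = 38242/28627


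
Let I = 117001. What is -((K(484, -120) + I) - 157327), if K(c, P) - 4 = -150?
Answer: 40472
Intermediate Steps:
K(c, P) = -146 (K(c, P) = 4 - 150 = -146)
-((K(484, -120) + I) - 157327) = -((-146 + 117001) - 157327) = -(116855 - 157327) = -1*(-40472) = 40472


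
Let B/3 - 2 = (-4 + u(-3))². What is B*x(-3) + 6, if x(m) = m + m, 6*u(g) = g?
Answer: -789/2 ≈ -394.50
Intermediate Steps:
u(g) = g/6
x(m) = 2*m
B = 267/4 (B = 6 + 3*(-4 + (⅙)*(-3))² = 6 + 3*(-4 - ½)² = 6 + 3*(-9/2)² = 6 + 3*(81/4) = 6 + 243/4 = 267/4 ≈ 66.750)
B*x(-3) + 6 = 267*(2*(-3))/4 + 6 = (267/4)*(-6) + 6 = -801/2 + 6 = -789/2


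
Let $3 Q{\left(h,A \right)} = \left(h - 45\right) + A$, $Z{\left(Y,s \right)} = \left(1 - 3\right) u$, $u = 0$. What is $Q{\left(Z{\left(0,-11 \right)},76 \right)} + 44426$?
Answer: $\frac{133309}{3} \approx 44436.0$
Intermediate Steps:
$Z{\left(Y,s \right)} = 0$ ($Z{\left(Y,s \right)} = \left(1 - 3\right) 0 = \left(-2\right) 0 = 0$)
$Q{\left(h,A \right)} = -15 + \frac{A}{3} + \frac{h}{3}$ ($Q{\left(h,A \right)} = \frac{\left(h - 45\right) + A}{3} = \frac{\left(-45 + h\right) + A}{3} = \frac{-45 + A + h}{3} = -15 + \frac{A}{3} + \frac{h}{3}$)
$Q{\left(Z{\left(0,-11 \right)},76 \right)} + 44426 = \left(-15 + \frac{1}{3} \cdot 76 + \frac{1}{3} \cdot 0\right) + 44426 = \left(-15 + \frac{76}{3} + 0\right) + 44426 = \frac{31}{3} + 44426 = \frac{133309}{3}$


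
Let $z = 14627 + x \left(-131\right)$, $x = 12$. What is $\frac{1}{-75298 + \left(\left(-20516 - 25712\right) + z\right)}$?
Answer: $- \frac{1}{108471} \approx -9.2191 \cdot 10^{-6}$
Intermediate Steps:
$z = 13055$ ($z = 14627 + 12 \left(-131\right) = 14627 - 1572 = 13055$)
$\frac{1}{-75298 + \left(\left(-20516 - 25712\right) + z\right)} = \frac{1}{-75298 + \left(\left(-20516 - 25712\right) + 13055\right)} = \frac{1}{-75298 + \left(-46228 + 13055\right)} = \frac{1}{-75298 - 33173} = \frac{1}{-108471} = - \frac{1}{108471}$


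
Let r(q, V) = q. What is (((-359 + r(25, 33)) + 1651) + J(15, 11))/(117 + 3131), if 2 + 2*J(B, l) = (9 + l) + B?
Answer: 381/928 ≈ 0.41056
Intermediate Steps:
J(B, l) = 7/2 + B/2 + l/2 (J(B, l) = -1 + ((9 + l) + B)/2 = -1 + (9 + B + l)/2 = -1 + (9/2 + B/2 + l/2) = 7/2 + B/2 + l/2)
(((-359 + r(25, 33)) + 1651) + J(15, 11))/(117 + 3131) = (((-359 + 25) + 1651) + (7/2 + (1/2)*15 + (1/2)*11))/(117 + 3131) = ((-334 + 1651) + (7/2 + 15/2 + 11/2))/3248 = (1317 + 33/2)*(1/3248) = (2667/2)*(1/3248) = 381/928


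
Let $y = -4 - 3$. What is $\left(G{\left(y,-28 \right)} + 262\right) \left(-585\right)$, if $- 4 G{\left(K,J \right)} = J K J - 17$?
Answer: $- \frac{3833505}{4} \approx -9.5838 \cdot 10^{5}$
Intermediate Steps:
$y = -7$ ($y = -4 - 3 = -7$)
$G{\left(K,J \right)} = \frac{17}{4} - \frac{K J^{2}}{4}$ ($G{\left(K,J \right)} = - \frac{J K J - 17}{4} = - \frac{K J^{2} - 17}{4} = - \frac{-17 + K J^{2}}{4} = \frac{17}{4} - \frac{K J^{2}}{4}$)
$\left(G{\left(y,-28 \right)} + 262\right) \left(-585\right) = \left(\left(\frac{17}{4} - - \frac{7 \left(-28\right)^{2}}{4}\right) + 262\right) \left(-585\right) = \left(\left(\frac{17}{4} - \left(- \frac{7}{4}\right) 784\right) + 262\right) \left(-585\right) = \left(\left(\frac{17}{4} + 1372\right) + 262\right) \left(-585\right) = \left(\frac{5505}{4} + 262\right) \left(-585\right) = \frac{6553}{4} \left(-585\right) = - \frac{3833505}{4}$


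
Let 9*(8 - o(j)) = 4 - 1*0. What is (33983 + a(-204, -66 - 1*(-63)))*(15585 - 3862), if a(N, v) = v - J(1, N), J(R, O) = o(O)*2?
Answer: 3583533532/9 ≈ 3.9817e+8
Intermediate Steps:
o(j) = 68/9 (o(j) = 8 - (4 - 1*0)/9 = 8 - (4 + 0)/9 = 8 - 1/9*4 = 8 - 4/9 = 68/9)
J(R, O) = 136/9 (J(R, O) = (68/9)*2 = 136/9)
a(N, v) = -136/9 + v (a(N, v) = v - 1*136/9 = v - 136/9 = -136/9 + v)
(33983 + a(-204, -66 - 1*(-63)))*(15585 - 3862) = (33983 + (-136/9 + (-66 - 1*(-63))))*(15585 - 3862) = (33983 + (-136/9 + (-66 + 63)))*11723 = (33983 + (-136/9 - 3))*11723 = (33983 - 163/9)*11723 = (305684/9)*11723 = 3583533532/9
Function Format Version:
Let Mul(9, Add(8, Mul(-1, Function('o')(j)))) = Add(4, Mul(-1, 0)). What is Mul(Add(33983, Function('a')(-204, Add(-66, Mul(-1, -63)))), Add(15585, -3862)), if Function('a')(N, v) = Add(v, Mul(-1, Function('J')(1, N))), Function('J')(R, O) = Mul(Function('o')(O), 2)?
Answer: Rational(3583533532, 9) ≈ 3.9817e+8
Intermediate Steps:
Function('o')(j) = Rational(68, 9) (Function('o')(j) = Add(8, Mul(Rational(-1, 9), Add(4, Mul(-1, 0)))) = Add(8, Mul(Rational(-1, 9), Add(4, 0))) = Add(8, Mul(Rational(-1, 9), 4)) = Add(8, Rational(-4, 9)) = Rational(68, 9))
Function('J')(R, O) = Rational(136, 9) (Function('J')(R, O) = Mul(Rational(68, 9), 2) = Rational(136, 9))
Function('a')(N, v) = Add(Rational(-136, 9), v) (Function('a')(N, v) = Add(v, Mul(-1, Rational(136, 9))) = Add(v, Rational(-136, 9)) = Add(Rational(-136, 9), v))
Mul(Add(33983, Function('a')(-204, Add(-66, Mul(-1, -63)))), Add(15585, -3862)) = Mul(Add(33983, Add(Rational(-136, 9), Add(-66, Mul(-1, -63)))), Add(15585, -3862)) = Mul(Add(33983, Add(Rational(-136, 9), Add(-66, 63))), 11723) = Mul(Add(33983, Add(Rational(-136, 9), -3)), 11723) = Mul(Add(33983, Rational(-163, 9)), 11723) = Mul(Rational(305684, 9), 11723) = Rational(3583533532, 9)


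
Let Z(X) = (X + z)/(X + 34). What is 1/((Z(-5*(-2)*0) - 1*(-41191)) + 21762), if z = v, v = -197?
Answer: 34/2140205 ≈ 1.5886e-5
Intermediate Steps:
z = -197
Z(X) = (-197 + X)/(34 + X) (Z(X) = (X - 197)/(X + 34) = (-197 + X)/(34 + X))
1/((Z(-5*(-2)*0) - 1*(-41191)) + 21762) = 1/(((-197 - 5*(-2)*0)/(34 - 5*(-2)*0) - 1*(-41191)) + 21762) = 1/(((-197 + 10*0)/(34 + 10*0) + 41191) + 21762) = 1/(((-197 + 0)/(34 + 0) + 41191) + 21762) = 1/((-197/34 + 41191) + 21762) = 1/(1400297/34 + 21762) = 1/(2140205/34) = 34/2140205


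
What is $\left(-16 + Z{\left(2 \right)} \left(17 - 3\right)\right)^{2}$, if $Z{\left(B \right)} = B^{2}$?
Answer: $1600$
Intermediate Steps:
$\left(-16 + Z{\left(2 \right)} \left(17 - 3\right)\right)^{2} = \left(-16 + 2^{2} \left(17 - 3\right)\right)^{2} = \left(-16 + 4 \left(17 - 3\right)\right)^{2} = \left(-16 + 4 \cdot 14\right)^{2} = \left(-16 + 56\right)^{2} = 40^{2} = 1600$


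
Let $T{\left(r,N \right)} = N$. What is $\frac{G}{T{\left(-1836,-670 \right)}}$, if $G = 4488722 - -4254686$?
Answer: $- \frac{4371704}{335} \approx -13050.0$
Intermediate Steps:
$G = 8743408$ ($G = 4488722 + 4254686 = 8743408$)
$\frac{G}{T{\left(-1836,-670 \right)}} = \frac{8743408}{-670} = 8743408 \left(- \frac{1}{670}\right) = - \frac{4371704}{335}$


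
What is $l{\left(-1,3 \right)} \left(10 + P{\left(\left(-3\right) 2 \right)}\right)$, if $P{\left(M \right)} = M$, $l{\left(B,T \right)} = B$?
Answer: $-4$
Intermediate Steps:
$l{\left(-1,3 \right)} \left(10 + P{\left(\left(-3\right) 2 \right)}\right) = - (10 - 6) = \left(-1\right) 4 = -4$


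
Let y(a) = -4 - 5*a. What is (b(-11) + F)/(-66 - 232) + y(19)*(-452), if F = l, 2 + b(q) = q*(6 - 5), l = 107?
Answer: 6667405/149 ≈ 44748.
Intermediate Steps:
b(q) = -2 + q (b(q) = -2 + q*(6 - 5) = -2 + q*1 = -2 + q)
F = 107
(b(-11) + F)/(-66 - 232) + y(19)*(-452) = ((-2 - 11) + 107)/(-66 - 232) + (-4 - 5*19)*(-452) = (-13 + 107)/(-298) + (-4 - 95)*(-452) = 94*(-1/298) - 99*(-452) = -47/149 + 44748 = 6667405/149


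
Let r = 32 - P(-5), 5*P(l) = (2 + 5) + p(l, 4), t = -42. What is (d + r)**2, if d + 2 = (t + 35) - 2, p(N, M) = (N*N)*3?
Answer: 529/25 ≈ 21.160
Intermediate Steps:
p(N, M) = 3*N**2 (p(N, M) = N**2*3 = 3*N**2)
P(l) = 7/5 + 3*l**2/5 (P(l) = ((2 + 5) + 3*l**2)/5 = (7 + 3*l**2)/5 = 7/5 + 3*l**2/5)
r = 78/5 (r = 32 - (7/5 + (3/5)*(-5)**2) = 32 - (7/5 + (3/5)*25) = 32 - (7/5 + 15) = 32 - 1*82/5 = 32 - 82/5 = 78/5 ≈ 15.600)
d = -11 (d = -2 + ((-42 + 35) - 2) = -2 + (-7 - 2) = -2 - 9 = -11)
(d + r)**2 = (-11 + 78/5)**2 = (23/5)**2 = 529/25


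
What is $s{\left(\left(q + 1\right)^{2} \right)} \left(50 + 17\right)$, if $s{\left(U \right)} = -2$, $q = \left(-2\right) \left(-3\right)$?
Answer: $-134$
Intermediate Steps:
$q = 6$
$s{\left(\left(q + 1\right)^{2} \right)} \left(50 + 17\right) = - 2 \left(50 + 17\right) = \left(-2\right) 67 = -134$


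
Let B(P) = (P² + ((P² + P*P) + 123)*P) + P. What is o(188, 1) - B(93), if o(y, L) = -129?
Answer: -1629024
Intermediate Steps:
B(P) = P + P² + P*(123 + 2*P²) (B(P) = (P² + ((P² + P²) + 123)*P) + P = (P² + (2*P² + 123)*P) + P = (P² + (123 + 2*P²)*P) + P = (P² + P*(123 + 2*P²)) + P = P + P² + P*(123 + 2*P²))
o(188, 1) - B(93) = -129 - 93*(124 + 93 + 2*93²) = -129 - 93*(124 + 93 + 2*8649) = -129 - 93*(124 + 93 + 17298) = -129 - 93*17515 = -129 - 1*1628895 = -129 - 1628895 = -1629024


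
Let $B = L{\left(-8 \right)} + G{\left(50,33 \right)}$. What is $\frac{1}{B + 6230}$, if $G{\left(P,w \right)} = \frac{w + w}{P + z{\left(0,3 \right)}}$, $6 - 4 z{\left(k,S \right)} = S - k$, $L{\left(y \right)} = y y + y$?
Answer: $\frac{203}{1276322} \approx 0.00015905$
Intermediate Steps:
$L{\left(y \right)} = y + y^{2}$ ($L{\left(y \right)} = y^{2} + y = y + y^{2}$)
$z{\left(k,S \right)} = \frac{3}{2} - \frac{S}{4} + \frac{k}{4}$ ($z{\left(k,S \right)} = \frac{3}{2} - \frac{S - k}{4} = \frac{3}{2} - \left(- \frac{k}{4} + \frac{S}{4}\right) = \frac{3}{2} - \frac{S}{4} + \frac{k}{4}$)
$G{\left(P,w \right)} = \frac{2 w}{\frac{3}{4} + P}$ ($G{\left(P,w \right)} = \frac{w + w}{P + \left(\frac{3}{2} - \frac{3}{4} + \frac{1}{4} \cdot 0\right)} = \frac{2 w}{P + \left(\frac{3}{2} - \frac{3}{4} + 0\right)} = \frac{2 w}{P + \frac{3}{4}} = \frac{2 w}{\frac{3}{4} + P}$)
$B = \frac{11632}{203}$ ($B = - 8 \left(1 - 8\right) + 8 \cdot 33 \frac{1}{3 + 4 \cdot 50} = \left(-8\right) \left(-7\right) + 8 \cdot 33 \frac{1}{3 + 200} = 56 + 8 \cdot 33 \cdot \frac{1}{203} = 56 + \frac{264}{203} = \frac{11632}{203} \approx 57.3$)
$\frac{1}{B + 6230} = \frac{1}{\frac{11632}{203} + 6230} = \frac{1}{\frac{1276322}{203}} = \frac{203}{1276322}$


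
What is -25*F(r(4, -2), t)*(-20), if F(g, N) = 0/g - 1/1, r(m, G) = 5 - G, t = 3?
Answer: -500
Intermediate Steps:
F(g, N) = -1 (F(g, N) = 0 - 1*1 = 0 - 1 = -1)
-25*F(r(4, -2), t)*(-20) = -25*(-1)*(-20) = 25*(-20) = -500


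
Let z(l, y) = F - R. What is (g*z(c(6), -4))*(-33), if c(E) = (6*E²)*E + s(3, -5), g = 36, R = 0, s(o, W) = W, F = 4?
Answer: -4752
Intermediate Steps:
c(E) = -5 + 6*E³ (c(E) = (6*E²)*E - 5 = 6*E³ - 5 = -5 + 6*E³)
z(l, y) = 4 (z(l, y) = 4 - 1*0 = 4 + 0 = 4)
(g*z(c(6), -4))*(-33) = (36*4)*(-33) = 144*(-33) = -4752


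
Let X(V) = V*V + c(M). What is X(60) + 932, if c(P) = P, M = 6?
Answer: 4538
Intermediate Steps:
X(V) = 6 + V² (X(V) = V*V + 6 = V² + 6 = 6 + V²)
X(60) + 932 = (6 + 60²) + 932 = (6 + 3600) + 932 = 3606 + 932 = 4538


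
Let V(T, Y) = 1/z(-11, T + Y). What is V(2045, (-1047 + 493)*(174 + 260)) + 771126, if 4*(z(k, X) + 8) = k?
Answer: 33158414/43 ≈ 7.7113e+5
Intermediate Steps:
z(k, X) = -8 + k/4
V(T, Y) = -4/43 (V(T, Y) = 1/(-8 + (¼)*(-11)) = 1/(-8 - 11/4) = 1/(-43/4) = -4/43)
V(2045, (-1047 + 493)*(174 + 260)) + 771126 = -4/43 + 771126 = 33158414/43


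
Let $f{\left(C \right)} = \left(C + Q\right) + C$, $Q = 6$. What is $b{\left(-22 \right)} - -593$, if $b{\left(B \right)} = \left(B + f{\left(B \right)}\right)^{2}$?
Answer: $4193$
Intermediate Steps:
$f{\left(C \right)} = 6 + 2 C$ ($f{\left(C \right)} = \left(C + 6\right) + C = \left(6 + C\right) + C = 6 + 2 C$)
$b{\left(B \right)} = \left(6 + 3 B\right)^{2}$ ($b{\left(B \right)} = \left(B + \left(6 + 2 B\right)\right)^{2} = \left(6 + 3 B\right)^{2}$)
$b{\left(-22 \right)} - -593 = 9 \left(2 - 22\right)^{2} - -593 = 9 \left(-20\right)^{2} + 593 = 9 \cdot 400 + 593 = 3600 + 593 = 4193$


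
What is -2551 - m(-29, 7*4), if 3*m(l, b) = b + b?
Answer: -7709/3 ≈ -2569.7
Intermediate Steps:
m(l, b) = 2*b/3 (m(l, b) = (b + b)/3 = (2*b)/3 = 2*b/3)
-2551 - m(-29, 7*4) = -2551 - 2*7*4/3 = -2551 - 2*28/3 = -2551 - 1*56/3 = -2551 - 56/3 = -7709/3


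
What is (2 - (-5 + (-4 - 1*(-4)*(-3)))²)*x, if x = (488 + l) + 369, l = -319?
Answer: -236182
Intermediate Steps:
x = 538 (x = (488 - 319) + 369 = 169 + 369 = 538)
(2 - (-5 + (-4 - 1*(-4)*(-3)))²)*x = (2 - (-5 + (-4 - 1*(-4)*(-3)))²)*538 = (2 - (-5 + (-4 + 4*(-3)))²)*538 = (2 - (-5 + (-4 - 12))²)*538 = (2 - (-5 - 16)²)*538 = (2 - 1*(-21)²)*538 = (2 - 1*441)*538 = (2 - 441)*538 = -439*538 = -236182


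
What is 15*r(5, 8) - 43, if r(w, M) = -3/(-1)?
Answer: 2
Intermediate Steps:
r(w, M) = 3 (r(w, M) = -3*(-1) = 3)
15*r(5, 8) - 43 = 15*3 - 43 = 45 - 43 = 2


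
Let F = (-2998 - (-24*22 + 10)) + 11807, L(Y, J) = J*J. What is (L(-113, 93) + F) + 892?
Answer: 18868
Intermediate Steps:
L(Y, J) = J**2
F = 9327 (F = (-2998 - (-528 + 10)) + 11807 = (-2998 - 1*(-518)) + 11807 = (-2998 + 518) + 11807 = -2480 + 11807 = 9327)
(L(-113, 93) + F) + 892 = (93**2 + 9327) + 892 = (8649 + 9327) + 892 = 17976 + 892 = 18868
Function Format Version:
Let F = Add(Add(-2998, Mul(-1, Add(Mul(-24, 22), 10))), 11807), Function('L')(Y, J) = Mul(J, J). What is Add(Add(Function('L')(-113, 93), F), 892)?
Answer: 18868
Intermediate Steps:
Function('L')(Y, J) = Pow(J, 2)
F = 9327 (F = Add(Add(-2998, Mul(-1, Add(-528, 10))), 11807) = Add(Add(-2998, Mul(-1, -518)), 11807) = Add(Add(-2998, 518), 11807) = Add(-2480, 11807) = 9327)
Add(Add(Function('L')(-113, 93), F), 892) = Add(Add(Pow(93, 2), 9327), 892) = Add(Add(8649, 9327), 892) = Add(17976, 892) = 18868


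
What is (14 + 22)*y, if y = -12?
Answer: -432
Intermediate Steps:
(14 + 22)*y = (14 + 22)*(-12) = 36*(-12) = -432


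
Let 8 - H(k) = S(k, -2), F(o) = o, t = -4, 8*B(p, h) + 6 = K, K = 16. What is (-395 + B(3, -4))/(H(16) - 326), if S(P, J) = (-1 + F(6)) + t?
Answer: 1575/1276 ≈ 1.2343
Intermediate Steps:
B(p, h) = 5/4 (B(p, h) = -3/4 + (1/8)*16 = -3/4 + 2 = 5/4)
S(P, J) = 1 (S(P, J) = (-1 + 6) - 4 = 5 - 4 = 1)
H(k) = 7 (H(k) = 8 - 1*1 = 8 - 1 = 7)
(-395 + B(3, -4))/(H(16) - 326) = (-395 + 5/4)/(7 - 326) = -1575/4/(-319) = -1575/4*(-1/319) = 1575/1276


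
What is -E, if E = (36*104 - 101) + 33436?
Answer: -37079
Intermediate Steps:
E = 37079 (E = (3744 - 101) + 33436 = 3643 + 33436 = 37079)
-E = -1*37079 = -37079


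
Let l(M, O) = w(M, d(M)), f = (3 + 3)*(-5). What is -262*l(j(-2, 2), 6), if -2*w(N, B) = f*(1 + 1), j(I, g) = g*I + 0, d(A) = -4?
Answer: -7860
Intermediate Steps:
f = -30 (f = 6*(-5) = -30)
j(I, g) = I*g (j(I, g) = I*g + 0 = I*g)
w(N, B) = 30 (w(N, B) = -(-15)*(1 + 1) = -(-15)*2 = -1/2*(-60) = 30)
l(M, O) = 30
-262*l(j(-2, 2), 6) = -262*30 = -7860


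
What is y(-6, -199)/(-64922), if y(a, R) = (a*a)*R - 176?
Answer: 3670/32461 ≈ 0.11306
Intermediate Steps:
y(a, R) = -176 + R*a**2 (y(a, R) = a**2*R - 176 = R*a**2 - 176 = -176 + R*a**2)
y(-6, -199)/(-64922) = (-176 - 199*(-6)**2)/(-64922) = (-176 - 199*36)*(-1/64922) = (-176 - 7164)*(-1/64922) = -7340*(-1/64922) = 3670/32461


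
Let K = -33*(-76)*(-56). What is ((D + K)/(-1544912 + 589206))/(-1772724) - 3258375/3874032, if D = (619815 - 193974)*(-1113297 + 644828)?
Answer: -87405452512502237/91158284634926064 ≈ -0.95883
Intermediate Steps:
K = -140448 (K = 2508*(-56) = -140448)
D = -199493307429 (D = 425841*(-468469) = -199493307429)
((D + K)/(-1544912 + 589206))/(-1772724) - 3258375/3874032 = ((-199493307429 - 140448)/(-1544912 + 589206))/(-1772724) - 3258375/3874032 = -199493447877/(-955706)*(-1/1772724) - 3258375*1/3874032 = -199493447877*(-1/955706)*(-1/1772724) - 1086125/1291344 = (199493447877/955706)*(-1/1772724) - 1086125/1291344 = -66497815959/564734321048 - 1086125/1291344 = -87405452512502237/91158284634926064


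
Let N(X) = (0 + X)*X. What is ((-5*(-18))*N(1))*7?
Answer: 630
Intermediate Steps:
N(X) = X² (N(X) = X*X = X²)
((-5*(-18))*N(1))*7 = (-5*(-18)*1²)*7 = (90*1)*7 = 90*7 = 630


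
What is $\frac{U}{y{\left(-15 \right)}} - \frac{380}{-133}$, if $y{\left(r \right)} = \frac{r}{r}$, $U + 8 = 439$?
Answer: $\frac{3037}{7} \approx 433.86$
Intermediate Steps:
$U = 431$ ($U = -8 + 439 = 431$)
$y{\left(r \right)} = 1$
$\frac{U}{y{\left(-15 \right)}} - \frac{380}{-133} = \frac{431}{1} - \frac{380}{-133} = 431 \cdot 1 - - \frac{20}{7} = 431 + \frac{20}{7} = \frac{3037}{7}$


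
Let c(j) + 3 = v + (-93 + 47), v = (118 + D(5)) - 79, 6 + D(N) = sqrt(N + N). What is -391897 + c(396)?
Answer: -391913 + sqrt(10) ≈ -3.9191e+5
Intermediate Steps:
D(N) = -6 + sqrt(2)*sqrt(N) (D(N) = -6 + sqrt(N + N) = -6 + sqrt(2*N) = -6 + sqrt(2)*sqrt(N))
v = 33 + sqrt(10) (v = (118 + (-6 + sqrt(2)*sqrt(5))) - 79 = (118 + (-6 + sqrt(10))) - 79 = (112 + sqrt(10)) - 79 = 33 + sqrt(10) ≈ 36.162)
c(j) = -16 + sqrt(10) (c(j) = -3 + ((33 + sqrt(10)) + (-93 + 47)) = -3 + ((33 + sqrt(10)) - 46) = -3 + (-13 + sqrt(10)) = -16 + sqrt(10))
-391897 + c(396) = -391897 + (-16 + sqrt(10)) = -391913 + sqrt(10)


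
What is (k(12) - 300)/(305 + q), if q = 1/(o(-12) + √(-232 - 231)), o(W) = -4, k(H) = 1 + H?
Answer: -41928117/44556536 - 287*I*√463/44556536 ≈ -0.94101 - 0.0001386*I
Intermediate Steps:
q = 1/(-4 + I*√463) (q = 1/(-4 + √(-232 - 231)) = 1/(-4 + √(-463)) = 1/(-4 + I*√463) ≈ -0.0083507 - 0.044922*I)
(k(12) - 300)/(305 + q) = ((1 + 12) - 300)/(305 + (-4/479 - I*√463/479)) = (13 - 300)/(146091/479 - I*√463/479) = -287/(146091/479 - I*√463/479)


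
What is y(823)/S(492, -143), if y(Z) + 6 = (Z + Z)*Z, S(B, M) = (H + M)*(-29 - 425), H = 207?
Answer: -338663/7264 ≈ -46.622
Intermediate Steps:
S(B, M) = -93978 - 454*M (S(B, M) = (207 + M)*(-29 - 425) = (207 + M)*(-454) = -93978 - 454*M)
y(Z) = -6 + 2*Z² (y(Z) = -6 + (Z + Z)*Z = -6 + (2*Z)*Z = -6 + 2*Z²)
y(823)/S(492, -143) = (-6 + 2*823²)/(-93978 - 454*(-143)) = (-6 + 2*677329)/(-93978 + 64922) = (-6 + 1354658)/(-29056) = 1354652*(-1/29056) = -338663/7264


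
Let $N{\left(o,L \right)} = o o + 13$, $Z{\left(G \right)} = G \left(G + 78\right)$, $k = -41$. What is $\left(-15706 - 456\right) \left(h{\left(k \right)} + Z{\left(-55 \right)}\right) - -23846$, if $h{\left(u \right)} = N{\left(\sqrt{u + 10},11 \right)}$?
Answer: $20759692$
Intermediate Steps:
$Z{\left(G \right)} = G \left(78 + G\right)$
$N{\left(o,L \right)} = 13 + o^{2}$ ($N{\left(o,L \right)} = o^{2} + 13 = 13 + o^{2}$)
$h{\left(u \right)} = 23 + u$ ($h{\left(u \right)} = 13 + \left(\sqrt{u + 10}\right)^{2} = 13 + \left(\sqrt{10 + u}\right)^{2} = 13 + \left(10 + u\right) = 23 + u$)
$\left(-15706 - 456\right) \left(h{\left(k \right)} + Z{\left(-55 \right)}\right) - -23846 = \left(-15706 - 456\right) \left(\left(23 - 41\right) - 55 \left(78 - 55\right)\right) - -23846 = - 16162 \left(-18 - 1265\right) + 23846 = \left(-16162\right) \left(-1283\right) + 23846 = 20735846 + 23846 = 20759692$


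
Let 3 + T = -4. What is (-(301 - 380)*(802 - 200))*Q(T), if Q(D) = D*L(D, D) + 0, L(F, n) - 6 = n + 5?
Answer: -1331624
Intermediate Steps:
T = -7 (T = -3 - 4 = -7)
L(F, n) = 11 + n (L(F, n) = 6 + (n + 5) = 6 + (5 + n) = 11 + n)
Q(D) = D*(11 + D) (Q(D) = D*(11 + D) + 0 = D*(11 + D))
(-(301 - 380)*(802 - 200))*Q(T) = (-(301 - 380)*(802 - 200))*(-7*(11 - 7)) = (-(-79)*602)*(-7*4) = -1*(-47558)*(-28) = 47558*(-28) = -1331624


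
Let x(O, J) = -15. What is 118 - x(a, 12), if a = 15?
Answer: 133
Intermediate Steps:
118 - x(a, 12) = 118 - 1*(-15) = 118 + 15 = 133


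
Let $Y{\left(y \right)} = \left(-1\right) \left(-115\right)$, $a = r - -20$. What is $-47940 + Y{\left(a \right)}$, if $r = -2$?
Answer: $-47825$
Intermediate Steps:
$a = 18$ ($a = -2 - -20 = -2 + 20 = 18$)
$Y{\left(y \right)} = 115$
$-47940 + Y{\left(a \right)} = -47940 + 115 = -47825$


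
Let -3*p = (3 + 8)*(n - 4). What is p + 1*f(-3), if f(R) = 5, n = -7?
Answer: 136/3 ≈ 45.333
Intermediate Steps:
p = 121/3 (p = -(3 + 8)*(-7 - 4)/3 = -11*(-11)/3 = -1/3*(-121) = 121/3 ≈ 40.333)
p + 1*f(-3) = 121/3 + 1*5 = 121/3 + 5 = 136/3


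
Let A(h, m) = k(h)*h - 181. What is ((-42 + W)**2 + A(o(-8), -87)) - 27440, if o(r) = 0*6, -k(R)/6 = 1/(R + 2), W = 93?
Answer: -25020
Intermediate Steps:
k(R) = -6/(2 + R) (k(R) = -6/(R + 2) = -6/(2 + R))
o(r) = 0
A(h, m) = -181 - 6*h/(2 + h) (A(h, m) = (-6/(2 + h))*h - 181 = -6*h/(2 + h) - 181 = -181 - 6*h/(2 + h))
((-42 + W)**2 + A(o(-8), -87)) - 27440 = ((-42 + 93)**2 + (-362 - 187*0)/(2 + 0)) - 27440 = (51**2 + (-362 + 0)/2) - 27440 = (2601 + (1/2)*(-362)) - 27440 = (2601 - 181) - 27440 = 2420 - 27440 = -25020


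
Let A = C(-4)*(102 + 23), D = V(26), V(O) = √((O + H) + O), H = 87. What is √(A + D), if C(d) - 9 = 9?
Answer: √(2250 + √139) ≈ 47.558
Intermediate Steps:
C(d) = 18 (C(d) = 9 + 9 = 18)
V(O) = √(87 + 2*O) (V(O) = √((O + 87) + O) = √((87 + O) + O) = √(87 + 2*O))
D = √139 (D = √(87 + 2*26) = √(87 + 52) = √139 ≈ 11.790)
A = 2250 (A = 18*(102 + 23) = 18*125 = 2250)
√(A + D) = √(2250 + √139)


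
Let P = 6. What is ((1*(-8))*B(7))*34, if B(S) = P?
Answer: -1632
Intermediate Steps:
B(S) = 6
((1*(-8))*B(7))*34 = ((1*(-8))*6)*34 = -8*6*34 = -48*34 = -1632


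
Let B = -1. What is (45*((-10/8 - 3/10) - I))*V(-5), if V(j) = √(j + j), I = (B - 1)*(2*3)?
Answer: 1881*I*√10/4 ≈ 1487.1*I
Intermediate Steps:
I = -12 (I = (-1 - 1)*(2*3) = -2*6 = -12)
V(j) = √2*√j (V(j) = √(2*j) = √2*√j)
(45*((-10/8 - 3/10) - I))*V(-5) = (45*((-10/8 - 3/10) - 1*(-12)))*(√2*√(-5)) = (45*((-10*⅛ - 3*⅒) + 12))*(√2*(I*√5)) = (45*((-5/4 - 3/10) + 12))*(I*√10) = (45*(-31/20 + 12))*(I*√10) = (45*(209/20))*(I*√10) = 1881*(I*√10)/4 = 1881*I*√10/4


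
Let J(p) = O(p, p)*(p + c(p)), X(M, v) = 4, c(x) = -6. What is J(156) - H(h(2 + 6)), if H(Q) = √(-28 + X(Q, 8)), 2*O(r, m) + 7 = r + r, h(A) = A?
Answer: 22875 - 2*I*√6 ≈ 22875.0 - 4.899*I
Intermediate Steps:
O(r, m) = -7/2 + r (O(r, m) = -7/2 + (r + r)/2 = -7/2 + (2*r)/2 = -7/2 + r)
J(p) = (-6 + p)*(-7/2 + p) (J(p) = (-7/2 + p)*(p - 6) = (-7/2 + p)*(-6 + p) = (-6 + p)*(-7/2 + p))
H(Q) = 2*I*√6 (H(Q) = √(-28 + 4) = √(-24) = 2*I*√6)
J(156) - H(h(2 + 6)) = (-7 + 2*156)*(-6 + 156)/2 - 2*I*√6 = (½)*(-7 + 312)*150 - 2*I*√6 = (½)*305*150 - 2*I*√6 = 22875 - 2*I*√6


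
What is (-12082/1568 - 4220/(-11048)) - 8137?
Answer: -1259698787/154672 ≈ -8144.3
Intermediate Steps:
(-12082/1568 - 4220/(-11048)) - 8137 = (-12082*1/1568 - 4220*(-1/11048)) - 8137 = (-863/112 + 1055/2762) - 8137 = -1132723/154672 - 8137 = -1259698787/154672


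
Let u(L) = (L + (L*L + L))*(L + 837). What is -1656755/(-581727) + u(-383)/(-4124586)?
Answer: -5284237996184/399897173337 ≈ -13.214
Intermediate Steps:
u(L) = (837 + L)*(L**2 + 2*L) (u(L) = (L + (L**2 + L))*(837 + L) = (L + (L + L**2))*(837 + L) = (L**2 + 2*L)*(837 + L) = (837 + L)*(L**2 + 2*L))
-1656755/(-581727) + u(-383)/(-4124586) = -1656755/(-581727) - 383*(1674 + (-383)**2 + 839*(-383))/(-4124586) = -1656755*(-1/581727) - 383*(1674 + 146689 - 321337)*(-1/4124586) = 1656755/581727 - 383*(-172974)*(-1/4124586) = 1656755/581727 + 66249042*(-1/4124586) = 1656755/581727 - 11041507/687431 = -5284237996184/399897173337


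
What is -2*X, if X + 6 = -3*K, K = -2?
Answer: 0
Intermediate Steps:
X = 0 (X = -6 - 3*(-2) = -6 + 6 = 0)
-2*X = -2*0 = 0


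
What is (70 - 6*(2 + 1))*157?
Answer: 8164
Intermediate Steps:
(70 - 6*(2 + 1))*157 = (70 - 6*3)*157 = (70 - 18)*157 = 52*157 = 8164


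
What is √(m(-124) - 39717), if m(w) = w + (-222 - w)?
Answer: I*√39939 ≈ 199.85*I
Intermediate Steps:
m(w) = -222
√(m(-124) - 39717) = √(-222 - 39717) = √(-39939) = I*√39939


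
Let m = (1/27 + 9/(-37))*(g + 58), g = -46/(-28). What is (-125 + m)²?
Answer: 921849616900/48902049 ≈ 18851.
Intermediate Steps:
g = 23/14 (g = -46*(-1/28) = 23/14 ≈ 1.6429)
m = -86005/6993 (m = (1/27 + 9/(-37))*(23/14 + 58) = (1/27 + 9*(-1/37))*(835/14) = (1/27 - 9/37)*(835/14) = -206/999*835/14 = -86005/6993 ≈ -12.299)
(-125 + m)² = (-125 - 86005/6993)² = (-960130/6993)² = 921849616900/48902049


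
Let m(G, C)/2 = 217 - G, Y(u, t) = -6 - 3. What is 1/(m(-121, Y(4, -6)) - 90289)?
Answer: -1/89613 ≈ -1.1159e-5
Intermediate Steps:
Y(u, t) = -9
m(G, C) = 434 - 2*G (m(G, C) = 2*(217 - G) = 434 - 2*G)
1/(m(-121, Y(4, -6)) - 90289) = 1/((434 - 2*(-121)) - 90289) = 1/((434 + 242) - 90289) = 1/(676 - 90289) = 1/(-89613) = -1/89613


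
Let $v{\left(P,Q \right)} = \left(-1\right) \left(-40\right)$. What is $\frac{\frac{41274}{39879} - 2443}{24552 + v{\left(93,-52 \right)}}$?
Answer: $- \frac{10820347}{108967152} \approx -0.099299$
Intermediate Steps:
$v{\left(P,Q \right)} = 40$
$\frac{\frac{41274}{39879} - 2443}{24552 + v{\left(93,-52 \right)}} = \frac{\frac{41274}{39879} - 2443}{24552 + 40} = \frac{41274 \cdot \frac{1}{39879} - 2443}{24592} = \left(\frac{4586}{4431} - 2443\right) \frac{1}{24592} = \left(- \frac{10820347}{4431}\right) \frac{1}{24592} = - \frac{10820347}{108967152}$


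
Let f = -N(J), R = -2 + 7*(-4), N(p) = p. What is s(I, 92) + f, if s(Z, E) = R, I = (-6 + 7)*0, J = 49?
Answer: -79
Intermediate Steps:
R = -30 (R = -2 - 28 = -30)
I = 0 (I = 1*0 = 0)
s(Z, E) = -30
f = -49 (f = -1*49 = -49)
s(I, 92) + f = -30 - 49 = -79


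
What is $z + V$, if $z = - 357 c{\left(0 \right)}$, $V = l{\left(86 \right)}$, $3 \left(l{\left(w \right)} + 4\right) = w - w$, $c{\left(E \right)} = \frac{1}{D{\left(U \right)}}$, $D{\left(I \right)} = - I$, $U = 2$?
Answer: $\frac{349}{2} \approx 174.5$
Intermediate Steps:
$c{\left(E \right)} = - \frac{1}{2}$ ($c{\left(E \right)} = \frac{1}{\left(-1\right) 2} = \frac{1}{-2} = - \frac{1}{2}$)
$l{\left(w \right)} = -4$ ($l{\left(w \right)} = -4 + \frac{w - w}{3} = -4 + \frac{1}{3} \cdot 0 = -4 + 0 = -4$)
$V = -4$
$z = \frac{357}{2}$ ($z = \left(-357\right) \left(- \frac{1}{2}\right) = \frac{357}{2} \approx 178.5$)
$z + V = \frac{357}{2} - 4 = \frac{349}{2}$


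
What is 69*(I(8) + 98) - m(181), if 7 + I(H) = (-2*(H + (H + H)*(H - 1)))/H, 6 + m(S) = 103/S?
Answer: 762812/181 ≈ 4214.4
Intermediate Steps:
m(S) = -6 + 103/S
I(H) = -7 + (-2*H - 4*H*(-1 + H))/H (I(H) = -7 + (-2*(H + (H + H)*(H - 1)))/H = -7 + (-2*(H + (2*H)*(-1 + H)))/H = -7 + (-2*(H + 2*H*(-1 + H)))/H = -7 + (-2*H - 4*H*(-1 + H))/H)
69*(I(8) + 98) - m(181) = 69*((-5 - 4*8) + 98) - (-6 + 103/181) = 69*((-5 - 32) + 98) - (-6 + 103*(1/181)) = 69*(-37 + 98) - (-6 + 103/181) = 69*61 - 1*(-983/181) = 4209 + 983/181 = 762812/181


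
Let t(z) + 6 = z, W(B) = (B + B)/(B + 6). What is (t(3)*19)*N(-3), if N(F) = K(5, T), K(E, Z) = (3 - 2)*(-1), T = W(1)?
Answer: 57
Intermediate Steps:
W(B) = 2*B/(6 + B) (W(B) = (2*B)/(6 + B) = 2*B/(6 + B))
T = 2/7 (T = 2*1/(6 + 1) = 2*1/7 = 2*1*(1/7) = 2/7 ≈ 0.28571)
K(E, Z) = -1 (K(E, Z) = 1*(-1) = -1)
N(F) = -1
t(z) = -6 + z
(t(3)*19)*N(-3) = ((-6 + 3)*19)*(-1) = -3*19*(-1) = -57*(-1) = 57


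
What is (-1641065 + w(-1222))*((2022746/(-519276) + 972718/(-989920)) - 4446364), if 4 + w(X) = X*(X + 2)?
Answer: 42920782236521104242409/64255212240 ≈ 6.6797e+11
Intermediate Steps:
w(X) = -4 + X*(2 + X) (w(X) = -4 + X*(X + 2) = -4 + X*(2 + X))
(-1641065 + w(-1222))*((2022746/(-519276) + 972718/(-989920)) - 4446364) = (-1641065 + (-4 + (-1222)**2 + 2*(-1222)))*((2022746/(-519276) + 972718/(-989920)) - 4446364) = (-1641065 + (-4 + 1493284 - 2444))*((2022746*(-1/519276) + 972718*(-1/989920)) - 4446364) = (-1641065 + 1490836)*((-1011373/259638 - 486359/494960) - 4446364) = -150229*(-313433229061/64255212240 - 4446364) = -150229*(-285702375949524421/64255212240) = 42920782236521104242409/64255212240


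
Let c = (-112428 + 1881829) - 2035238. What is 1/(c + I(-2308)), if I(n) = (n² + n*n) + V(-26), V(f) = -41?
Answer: 1/10387850 ≈ 9.6266e-8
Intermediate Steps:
I(n) = -41 + 2*n² (I(n) = (n² + n*n) - 41 = (n² + n²) - 41 = 2*n² - 41 = -41 + 2*n²)
c = -265837 (c = 1769401 - 2035238 = -265837)
1/(c + I(-2308)) = 1/(-265837 + (-41 + 2*(-2308)²)) = 1/(-265837 + (-41 + 2*5326864)) = 1/(-265837 + (-41 + 10653728)) = 1/(-265837 + 10653687) = 1/10387850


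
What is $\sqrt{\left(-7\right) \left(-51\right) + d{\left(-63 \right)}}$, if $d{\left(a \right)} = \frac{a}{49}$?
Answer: $\frac{\sqrt{17430}}{7} \approx 18.86$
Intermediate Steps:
$d{\left(a \right)} = \frac{a}{49}$ ($d{\left(a \right)} = a \frac{1}{49} = \frac{a}{49}$)
$\sqrt{\left(-7\right) \left(-51\right) + d{\left(-63 \right)}} = \sqrt{\left(-7\right) \left(-51\right) + \frac{1}{49} \left(-63\right)} = \sqrt{357 - \frac{9}{7}} = \sqrt{\frac{2490}{7}} = \frac{\sqrt{17430}}{7}$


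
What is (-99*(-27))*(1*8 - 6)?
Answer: 5346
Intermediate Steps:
(-99*(-27))*(1*8 - 6) = 2673*(8 - 6) = 2673*2 = 5346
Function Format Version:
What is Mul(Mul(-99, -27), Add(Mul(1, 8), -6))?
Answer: 5346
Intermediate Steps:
Mul(Mul(-99, -27), Add(Mul(1, 8), -6)) = Mul(2673, Add(8, -6)) = Mul(2673, 2) = 5346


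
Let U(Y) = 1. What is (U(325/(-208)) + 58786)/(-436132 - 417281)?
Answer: -58787/853413 ≈ -0.068885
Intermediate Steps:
(U(325/(-208)) + 58786)/(-436132 - 417281) = (1 + 58786)/(-436132 - 417281) = 58787/(-853413) = 58787*(-1/853413) = -58787/853413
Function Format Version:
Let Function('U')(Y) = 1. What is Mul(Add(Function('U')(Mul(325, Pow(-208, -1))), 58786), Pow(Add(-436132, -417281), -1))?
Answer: Rational(-58787, 853413) ≈ -0.068885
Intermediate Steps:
Mul(Add(Function('U')(Mul(325, Pow(-208, -1))), 58786), Pow(Add(-436132, -417281), -1)) = Mul(Add(1, 58786), Pow(Add(-436132, -417281), -1)) = Mul(58787, Pow(-853413, -1)) = Mul(58787, Rational(-1, 853413)) = Rational(-58787, 853413)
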